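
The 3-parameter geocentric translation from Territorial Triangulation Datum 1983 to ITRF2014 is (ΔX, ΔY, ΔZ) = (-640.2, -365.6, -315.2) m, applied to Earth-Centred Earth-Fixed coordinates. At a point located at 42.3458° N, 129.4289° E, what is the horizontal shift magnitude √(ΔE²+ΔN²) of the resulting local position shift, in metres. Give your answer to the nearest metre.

The local east axis at (φ, λ) is (−sin λ, cos λ, 0), so ΔE = −sin(129.4289°)·(-640.2) + cos(129.4289°)·(-365.6) = 726.70 m.
The local north axis is (−sin φ cos λ, −sin φ sin λ, cos φ), giving ΔN = -273.890 + 190.222 − 232.962 = -316.63 m.
Horizontal magnitude = √(ΔE² + ΔN²) = √(726.70² + (-316.63)²) = 792.68 m.

793 m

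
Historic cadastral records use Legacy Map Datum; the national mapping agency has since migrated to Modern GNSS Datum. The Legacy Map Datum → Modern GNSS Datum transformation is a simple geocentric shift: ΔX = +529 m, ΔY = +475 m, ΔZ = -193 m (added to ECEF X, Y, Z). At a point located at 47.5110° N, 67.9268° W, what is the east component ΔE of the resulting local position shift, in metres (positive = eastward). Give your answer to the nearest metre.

ΔE = 669 m

At φ = 47.5110°, λ = -67.9268°: sin φ = 0.737407, cos φ = 0.675449, sin λ = -0.926705, cos λ = 0.375791.
ΔE = −sin λ·ΔX + cos λ·ΔY = −(-0.926705)·(529) + (0.375791)·(475) = 668.73 m.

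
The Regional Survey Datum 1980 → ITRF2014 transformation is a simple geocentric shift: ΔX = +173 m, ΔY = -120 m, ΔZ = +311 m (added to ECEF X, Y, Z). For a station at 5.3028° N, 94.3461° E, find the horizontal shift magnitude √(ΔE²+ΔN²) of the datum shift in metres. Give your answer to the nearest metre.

At φ = 5.3028°, λ = 94.3461°: sin φ = 0.092419, cos φ = 0.995720, sin λ = 0.997124, cos λ = -0.075781.
ΔE = −sin λ·ΔX + cos λ·ΔY = −(0.997124)·(173) + (-0.075781)·(-120) = -163.41 m.
ΔN = −sin φ cos λ·ΔX − sin φ sin λ·ΔY + cos φ·ΔZ = −(0.092419)(-0.075781)(173) − (0.092419)(0.997124)(-120) + (0.995720)(311) = 321.94 m.
Horizontal magnitude = √(ΔE² + ΔN²) = √((-163.41)² + 321.94²) = 361.04 m.

361 m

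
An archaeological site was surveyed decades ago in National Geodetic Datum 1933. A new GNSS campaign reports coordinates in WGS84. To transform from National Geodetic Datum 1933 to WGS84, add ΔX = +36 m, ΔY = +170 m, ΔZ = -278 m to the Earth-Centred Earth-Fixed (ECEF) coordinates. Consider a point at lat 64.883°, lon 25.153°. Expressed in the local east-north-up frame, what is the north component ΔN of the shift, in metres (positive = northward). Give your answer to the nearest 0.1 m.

ΔN = -212.9 m

At φ = 64.883°, λ = 25.153°: sin φ = 0.905443, cos φ = 0.424468, sin λ = 0.425037, cos λ = 0.905176.
ΔN = −sin φ cos λ·ΔX − sin φ sin λ·ΔY + cos φ·ΔZ = −(0.905443)(0.905176)(36) − (0.905443)(0.425037)(170) + (0.424468)(-278) = -212.93 m.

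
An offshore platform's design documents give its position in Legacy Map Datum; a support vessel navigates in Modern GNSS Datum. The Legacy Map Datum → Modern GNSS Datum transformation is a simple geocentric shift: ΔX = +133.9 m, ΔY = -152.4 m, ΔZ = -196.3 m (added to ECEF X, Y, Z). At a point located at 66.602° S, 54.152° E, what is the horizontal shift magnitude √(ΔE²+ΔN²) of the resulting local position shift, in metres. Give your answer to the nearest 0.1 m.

231.0 m

The local east axis at (φ, λ) is (−sin λ, cos λ, 0), so ΔE = −sin(54.152°)·133.9 + cos(54.152°)·(-152.4) = -197.79 m.
The local north axis is (−sin φ cos λ, −sin φ sin λ, cos φ), giving ΔN = 71.968 − 113.373 − 77.954 = -119.36 m.
Horizontal magnitude = √(ΔE² + ΔN²) = √((-197.79)² + (-119.36)²) = 231.01 m.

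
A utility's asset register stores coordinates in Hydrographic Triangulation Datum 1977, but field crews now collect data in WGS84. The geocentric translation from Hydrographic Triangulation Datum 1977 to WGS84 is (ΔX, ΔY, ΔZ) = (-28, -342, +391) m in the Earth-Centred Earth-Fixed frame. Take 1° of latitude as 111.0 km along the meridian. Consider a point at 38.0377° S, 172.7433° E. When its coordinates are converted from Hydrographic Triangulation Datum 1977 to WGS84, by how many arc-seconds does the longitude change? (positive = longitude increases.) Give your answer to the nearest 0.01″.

Δλ = 14.12″

sin φ = -0.616180, cos φ = 0.787605, sin λ = 0.126315, cos λ = -0.991990.
East component: ΔE = −sin λ·ΔX + cos λ·ΔY = −(0.126315)(-28) + (-0.991990)(-342) = 342.80 m.
1° of latitude spans 111000 m; at latitude φ, 1° of longitude spans that × cos φ = 87424.2 m, so Δλ = 342.80 / 87424.2 × 3600 = 14.116″.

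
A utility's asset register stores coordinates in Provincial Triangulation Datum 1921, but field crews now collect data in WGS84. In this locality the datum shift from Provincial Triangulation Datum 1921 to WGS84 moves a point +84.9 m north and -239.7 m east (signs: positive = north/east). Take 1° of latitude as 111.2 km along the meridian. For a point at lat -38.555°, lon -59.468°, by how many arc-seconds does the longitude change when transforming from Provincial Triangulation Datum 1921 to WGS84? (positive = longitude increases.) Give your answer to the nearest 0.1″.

Δλ = -9.9″

At latitude -38.555°, cos φ = 0.782010.
1° of longitude at this latitude = 111.2 × cos φ = 86.96 km, so Δλ = -239.7 / 86959.5 = -0.0027565° = -9.923″.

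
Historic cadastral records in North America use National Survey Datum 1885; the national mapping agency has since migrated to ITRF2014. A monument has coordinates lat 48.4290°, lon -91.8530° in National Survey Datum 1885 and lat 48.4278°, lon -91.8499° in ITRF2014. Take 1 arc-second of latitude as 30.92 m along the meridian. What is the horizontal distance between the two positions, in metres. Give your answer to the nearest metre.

265 m

Δφ = 48.4278° − 48.4290° = -0.0012°; Δλ = -91.8499° − -91.8530° = +0.0031°.
1° of latitude = 3600 × 30.92 = 111312 m.
ΔN = Δφ × 111312 = -133.6 m; ΔE = Δλ × 111312 × cos(48.4290°) = +0.0031 × 111312 × 0.663548 = 229.0 m.
Distance = √(ΔE² + ΔN²) = √(229.0² + (-133.6)²) = 265.1 m.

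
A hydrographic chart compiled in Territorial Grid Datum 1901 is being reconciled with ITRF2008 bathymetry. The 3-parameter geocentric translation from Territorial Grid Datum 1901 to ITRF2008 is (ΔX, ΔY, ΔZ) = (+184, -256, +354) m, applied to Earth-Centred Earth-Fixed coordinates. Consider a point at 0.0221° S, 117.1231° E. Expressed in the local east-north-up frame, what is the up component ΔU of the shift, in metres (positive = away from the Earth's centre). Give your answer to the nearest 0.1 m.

The local up (radial) axis is (cos φ cos λ, cos φ sin λ, sin φ), giving ΔU = -83.886 − 227.847 − 0.137 = -311.87 m.

ΔU = -311.9 m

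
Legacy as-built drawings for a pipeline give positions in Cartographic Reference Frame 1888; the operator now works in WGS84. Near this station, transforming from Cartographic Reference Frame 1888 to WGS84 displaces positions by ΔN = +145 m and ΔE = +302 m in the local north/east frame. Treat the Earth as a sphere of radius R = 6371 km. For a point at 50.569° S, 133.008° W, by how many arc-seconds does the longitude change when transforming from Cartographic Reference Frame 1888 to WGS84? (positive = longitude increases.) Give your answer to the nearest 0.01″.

Δλ = 15.39″

At latitude -50.569°, cos φ = 0.635149.
One radian of longitude at latitude φ spans R cos φ, so Δλ = ΔE / (R cos φ) = 302.0 / (6371000 × 0.635149) = 7.4632e-05 rad = 15.394″.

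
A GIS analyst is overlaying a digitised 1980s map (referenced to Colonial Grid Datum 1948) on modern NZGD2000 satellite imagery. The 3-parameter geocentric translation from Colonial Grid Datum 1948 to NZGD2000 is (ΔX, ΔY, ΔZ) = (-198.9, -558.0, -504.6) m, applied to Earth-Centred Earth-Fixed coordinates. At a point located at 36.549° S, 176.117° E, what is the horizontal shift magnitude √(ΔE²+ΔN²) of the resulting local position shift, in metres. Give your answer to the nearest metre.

649 m

The local east axis at (φ, λ) is (−sin λ, cos λ, 0), so ΔE = −sin(176.117°)·(-198.9) + cos(176.117°)·(-558.0) = 570.19 m.
The local north axis is (−sin φ cos λ, −sin φ sin λ, cos φ), giving ΔN = 118.175 − 22.503 − 405.369 = -309.70 m.
Horizontal magnitude = √(ΔE² + ΔN²) = √(570.19² + (-309.70)²) = 648.87 m.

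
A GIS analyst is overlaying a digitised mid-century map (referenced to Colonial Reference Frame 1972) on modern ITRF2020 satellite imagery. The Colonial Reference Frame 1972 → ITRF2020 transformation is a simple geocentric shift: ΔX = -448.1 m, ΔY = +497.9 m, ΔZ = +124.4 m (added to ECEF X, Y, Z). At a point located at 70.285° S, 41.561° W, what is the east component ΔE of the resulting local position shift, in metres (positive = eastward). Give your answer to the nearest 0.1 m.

At φ = -70.285°, λ = -41.561°: sin φ = -0.941382, cos φ = 0.337342, sin λ = -0.663417, cos λ = 0.748250.
ΔE = −sin λ·ΔX + cos λ·ΔY = −(-0.663417)·(-448.1) + (0.748250)·(497.9) = 75.28 m.

ΔE = 75.3 m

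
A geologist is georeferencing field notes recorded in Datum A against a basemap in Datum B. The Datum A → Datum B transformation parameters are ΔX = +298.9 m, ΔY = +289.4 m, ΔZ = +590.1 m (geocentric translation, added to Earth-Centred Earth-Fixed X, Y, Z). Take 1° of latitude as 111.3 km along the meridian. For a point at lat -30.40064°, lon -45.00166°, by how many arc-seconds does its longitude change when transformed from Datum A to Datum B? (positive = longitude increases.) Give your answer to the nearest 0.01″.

Δλ = 15.60″

sin φ = -0.506043, cos φ = 0.862508, sin λ = -0.707127, cos λ = 0.707086.
East component: ΔE = −sin λ·ΔX + cos λ·ΔY = −(-0.707127)(298.9) + (0.707086)(289.4) = 415.99 m.
1° of latitude spans 111300 m; at latitude φ, 1° of longitude spans that × cos φ = 95997.1 m, so Δλ = 415.99 / 95997.1 × 3600 = 15.600″.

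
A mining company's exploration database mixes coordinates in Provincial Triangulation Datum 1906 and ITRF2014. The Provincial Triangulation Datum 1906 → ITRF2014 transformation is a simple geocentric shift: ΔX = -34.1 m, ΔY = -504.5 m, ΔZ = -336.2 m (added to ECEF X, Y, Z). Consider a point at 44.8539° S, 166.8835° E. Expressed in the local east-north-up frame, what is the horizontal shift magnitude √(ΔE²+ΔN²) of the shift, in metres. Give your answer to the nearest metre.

580 m

At φ = -44.8539°, λ = 166.8835°: sin φ = -0.705301, cos φ = 0.708908, sin λ = 0.226932, cos λ = -0.973911.
ΔE = −sin λ·ΔX + cos λ·ΔY = −(0.226932)·(-34.1) + (-0.973911)·(-504.5) = 499.08 m.
ΔN = −sin φ cos λ·ΔX − sin φ sin λ·ΔY + cos φ·ΔZ = −(-0.705301)(-0.973911)(-34.1) − (-0.705301)(0.226932)(-504.5) + (0.708908)(-336.2) = -295.66 m.
Horizontal magnitude = √(ΔE² + ΔN²) = √(499.08² + (-295.66)²) = 580.08 m.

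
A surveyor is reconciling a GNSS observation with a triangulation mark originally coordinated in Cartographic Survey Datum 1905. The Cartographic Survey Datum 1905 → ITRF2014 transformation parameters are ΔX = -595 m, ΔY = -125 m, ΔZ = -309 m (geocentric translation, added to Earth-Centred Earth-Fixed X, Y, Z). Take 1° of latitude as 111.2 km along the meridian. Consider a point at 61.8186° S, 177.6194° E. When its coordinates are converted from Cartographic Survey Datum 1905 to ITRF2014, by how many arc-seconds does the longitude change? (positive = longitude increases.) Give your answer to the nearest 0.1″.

Δλ = 10.3″

sin φ = -0.881457, cos φ = 0.472265, sin λ = 0.041537, cos λ = -0.999137.
East component: ΔE = −sin λ·ΔX + cos λ·ΔY = −(0.041537)(-595) + (-0.999137)(-125) = 149.61 m.
1° of latitude spans 111200 m; at latitude φ, 1° of longitude spans that × cos φ = 52515.8 m, so Δλ = 149.61 / 52515.8 × 3600 = 10.256″.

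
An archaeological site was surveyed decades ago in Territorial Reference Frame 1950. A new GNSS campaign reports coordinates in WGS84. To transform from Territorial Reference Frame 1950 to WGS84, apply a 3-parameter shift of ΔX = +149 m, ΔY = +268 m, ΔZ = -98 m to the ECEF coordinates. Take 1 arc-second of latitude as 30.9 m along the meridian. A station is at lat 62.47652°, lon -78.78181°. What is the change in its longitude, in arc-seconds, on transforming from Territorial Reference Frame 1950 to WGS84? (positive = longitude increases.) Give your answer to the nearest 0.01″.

sin φ = 0.886822, cos φ = 0.462112, sin λ = -0.980893, cos λ = 0.194546.
East component: ΔE = −sin λ·ΔX + cos λ·ΔY = −(-0.980893)(149) + (0.194546)(268) = 198.29 m.
1° of latitude spans 3600 × 30.90 = 111240 m; at latitude φ, 1° of longitude spans that × cos φ = 51405.3 m, so Δλ = 198.29 / 51405.3 × 3600 = 13.887″.

Δλ = 13.89″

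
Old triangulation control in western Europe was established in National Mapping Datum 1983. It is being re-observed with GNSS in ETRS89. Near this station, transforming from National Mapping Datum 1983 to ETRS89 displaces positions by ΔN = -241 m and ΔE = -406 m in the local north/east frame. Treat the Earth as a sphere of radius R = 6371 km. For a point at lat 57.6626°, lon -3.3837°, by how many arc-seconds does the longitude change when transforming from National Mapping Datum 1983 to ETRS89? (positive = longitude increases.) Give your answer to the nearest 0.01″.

Δλ = -24.57″

At latitude 57.6626°, cos φ = 0.534904.
One radian of longitude at latitude φ spans R cos φ, so Δλ = ΔE / (R cos φ) = -406.0 / (6371000 × 0.534904) = -1.1914e-04 rad = -24.574″.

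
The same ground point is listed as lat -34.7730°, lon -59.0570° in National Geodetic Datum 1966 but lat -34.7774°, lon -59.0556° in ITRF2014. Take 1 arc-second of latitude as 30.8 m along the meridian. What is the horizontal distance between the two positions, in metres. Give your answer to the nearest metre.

504 m

Δφ = -34.7774° − -34.7730° = -0.0044°; Δλ = -59.0556° − -59.0570° = +0.0014°.
1° of latitude = 3600 × 30.80 = 110880 m.
ΔN = Δφ × 110880 = -487.9 m; ΔE = Δλ × 110880 × cos(-34.7730°) = +0.0014 × 110880 × 0.821418 = 127.5 m.
Distance = √(ΔE² + ΔN²) = √(127.5² + (-487.9)²) = 504.3 m.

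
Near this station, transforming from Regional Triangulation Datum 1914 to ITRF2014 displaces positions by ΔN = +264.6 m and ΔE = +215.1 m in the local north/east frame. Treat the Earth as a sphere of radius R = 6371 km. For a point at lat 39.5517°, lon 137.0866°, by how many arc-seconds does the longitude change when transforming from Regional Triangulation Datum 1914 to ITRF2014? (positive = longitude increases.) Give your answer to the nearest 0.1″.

At latitude 39.5517°, cos φ = 0.771050.
One radian of longitude at latitude φ spans R cos φ, so Δλ = ΔE / (R cos φ) = 215.1 / (6371000 × 0.771050) = 4.3787e-05 rad = 9.032″.

Δλ = 9.0″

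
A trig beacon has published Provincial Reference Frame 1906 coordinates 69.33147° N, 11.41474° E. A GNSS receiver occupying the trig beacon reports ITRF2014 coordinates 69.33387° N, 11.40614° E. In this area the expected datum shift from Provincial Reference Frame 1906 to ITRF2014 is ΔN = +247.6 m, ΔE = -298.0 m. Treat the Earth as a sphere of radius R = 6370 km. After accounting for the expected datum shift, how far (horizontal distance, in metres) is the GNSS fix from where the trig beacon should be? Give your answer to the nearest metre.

Observed coordinate differences: Δφ = +0.00240°, Δλ = -0.00860°.
Converting to metres (1° lat = 111177 m, cos φ = 0.352961): observed ΔN = 266.8 m, observed ΔE = -337.5 m.
Subtracting the expected shift leaves a residual of 266.8 − (247.6) = 19.2 m north and -337.5 − (-298.0) = -39.5 m east.
Residual distance = √(19.2² + (-39.5)²) = 43.9 m.

44 m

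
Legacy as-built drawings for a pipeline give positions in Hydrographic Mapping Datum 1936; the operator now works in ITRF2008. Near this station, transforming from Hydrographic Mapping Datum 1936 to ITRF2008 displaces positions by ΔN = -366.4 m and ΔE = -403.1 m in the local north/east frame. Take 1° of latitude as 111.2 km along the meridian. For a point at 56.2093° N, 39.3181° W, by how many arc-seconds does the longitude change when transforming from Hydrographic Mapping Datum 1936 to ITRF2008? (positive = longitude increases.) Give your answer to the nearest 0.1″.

Δλ = -23.5″

At latitude 56.2093°, cos φ = 0.556161.
1° of longitude at this latitude = 111.2 × cos φ = 61.85 km, so Δλ = -403.1 / 61845.1 = -0.0065179° = -23.464″.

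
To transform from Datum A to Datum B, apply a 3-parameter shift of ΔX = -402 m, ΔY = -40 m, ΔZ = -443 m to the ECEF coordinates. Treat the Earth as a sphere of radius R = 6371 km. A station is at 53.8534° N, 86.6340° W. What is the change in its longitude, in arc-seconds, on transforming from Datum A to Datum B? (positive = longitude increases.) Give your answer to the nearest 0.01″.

Δλ = -22.16″

sin φ = 0.807510, cos φ = 0.589853, sin λ = -0.998275, cos λ = 0.058714.
East component: ΔE = −sin λ·ΔX + cos λ·ΔY = −(-0.998275)(-402) + (0.058714)(-40) = -403.66 m.
1° of latitude spans πR/180 = 111195 m; at latitude φ, 1° of longitude spans that × cos φ = 65588.7 m, so Δλ = -403.66 / 65588.7 × 3600 = -22.156″.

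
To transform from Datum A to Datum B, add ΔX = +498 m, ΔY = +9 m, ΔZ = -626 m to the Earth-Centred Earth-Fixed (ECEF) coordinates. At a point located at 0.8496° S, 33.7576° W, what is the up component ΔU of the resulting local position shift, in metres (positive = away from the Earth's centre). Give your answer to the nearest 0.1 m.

ΔU = 418.3 m

The local up (radial) axis is (cos φ cos λ, cos φ sin λ, sin φ), giving ΔU = 413.990 − 5.001 + 9.282 = 418.27 m.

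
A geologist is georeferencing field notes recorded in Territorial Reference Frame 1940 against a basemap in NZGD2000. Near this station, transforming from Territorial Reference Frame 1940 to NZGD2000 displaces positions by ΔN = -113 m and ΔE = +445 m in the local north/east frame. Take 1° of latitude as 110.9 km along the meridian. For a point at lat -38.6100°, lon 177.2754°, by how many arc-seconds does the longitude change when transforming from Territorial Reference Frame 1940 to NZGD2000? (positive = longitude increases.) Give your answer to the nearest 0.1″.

At latitude -38.6100°, cos φ = 0.781412.
1° of longitude at this latitude = 110.9 × cos φ = 86.66 km, so Δλ = 445.0 / 86658.5 = 0.0051351° = 18.486″.

Δλ = 18.5″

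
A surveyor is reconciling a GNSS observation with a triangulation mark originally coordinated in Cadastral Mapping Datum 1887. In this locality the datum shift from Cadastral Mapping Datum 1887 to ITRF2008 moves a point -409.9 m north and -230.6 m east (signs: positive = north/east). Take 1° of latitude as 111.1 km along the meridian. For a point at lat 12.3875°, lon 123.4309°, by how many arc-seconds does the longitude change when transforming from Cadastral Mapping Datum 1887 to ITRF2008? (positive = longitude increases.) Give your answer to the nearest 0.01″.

At latitude 12.3875°, cos φ = 0.976719.
1° of longitude at this latitude = 111.1 × cos φ = 108.51 km, so Δλ = -230.6 / 108513.5 = -0.0021251° = -7.650″.

Δλ = -7.65″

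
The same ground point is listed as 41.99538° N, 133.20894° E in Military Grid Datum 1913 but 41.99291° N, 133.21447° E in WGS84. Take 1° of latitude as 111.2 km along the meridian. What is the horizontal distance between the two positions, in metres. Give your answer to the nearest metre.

Δφ = 41.99291° − 41.99538° = -0.00247°; Δλ = 133.21447° − 133.20894° = +0.00553°.
ΔN = Δφ × 111200 = -274.7 m; ΔE = Δλ × 111200 × cos(41.99538°) = +0.00553 × 111200 × 0.743199 = 457.0 m.
Distance = √(ΔE² + ΔN²) = √(457.0² + (-274.7)²) = 533.2 m.

533 m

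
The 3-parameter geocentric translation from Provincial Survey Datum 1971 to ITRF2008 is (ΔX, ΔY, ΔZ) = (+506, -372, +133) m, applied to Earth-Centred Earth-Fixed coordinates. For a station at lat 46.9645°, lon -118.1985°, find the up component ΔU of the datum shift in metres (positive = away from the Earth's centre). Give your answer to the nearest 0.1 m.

ΔU = 157.8 m

The local up (radial) axis is (cos φ cos λ, cos φ sin λ, sin φ), giving ΔU = -163.173 + 223.741 + 97.214 = 157.78 m.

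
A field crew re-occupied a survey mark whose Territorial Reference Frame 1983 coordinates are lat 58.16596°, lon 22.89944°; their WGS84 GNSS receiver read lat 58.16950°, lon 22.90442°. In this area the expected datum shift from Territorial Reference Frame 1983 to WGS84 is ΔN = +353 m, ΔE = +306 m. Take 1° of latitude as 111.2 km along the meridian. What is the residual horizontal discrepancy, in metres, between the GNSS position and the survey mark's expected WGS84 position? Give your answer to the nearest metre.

43 m

Observed coordinate differences: Δφ = +0.00354°, Δλ = +0.00498°.
Converting to metres (1° lat = 111200 m, cos φ = 0.527461): observed ΔN = 393.6 m, observed ΔE = 292.1 m.
Subtracting the expected shift leaves a residual of 393.6 − (353) = 40.6 m north and 292.1 − (306) = -13.9 m east.
Residual distance = √(40.6² + (-13.9)²) = 43.0 m.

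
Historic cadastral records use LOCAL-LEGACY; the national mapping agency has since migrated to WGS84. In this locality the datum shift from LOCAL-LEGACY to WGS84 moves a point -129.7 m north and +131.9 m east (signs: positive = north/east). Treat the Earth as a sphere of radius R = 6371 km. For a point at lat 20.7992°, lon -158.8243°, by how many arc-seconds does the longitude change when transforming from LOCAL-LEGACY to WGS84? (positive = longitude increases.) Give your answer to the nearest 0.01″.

Δλ = 4.57″

At latitude 20.7992°, cos φ = 0.934831.
One radian of longitude at latitude φ spans R cos φ, so Δλ = ΔE / (R cos φ) = 131.9 / (6371000 × 0.934831) = 2.2146e-05 rad = 4.568″.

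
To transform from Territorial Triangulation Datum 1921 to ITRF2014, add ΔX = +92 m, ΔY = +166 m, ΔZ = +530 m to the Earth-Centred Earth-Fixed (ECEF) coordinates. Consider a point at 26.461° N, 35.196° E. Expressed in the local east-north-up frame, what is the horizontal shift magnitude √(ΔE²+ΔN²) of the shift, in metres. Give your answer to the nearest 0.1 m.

At φ = 26.461°, λ = 35.196°: sin φ = 0.445589, cos φ = 0.895238, sin λ = 0.576375, cos λ = 0.817185.
ΔE = −sin λ·ΔX + cos λ·ΔY = −(0.576375)·(92) + (0.817185)·(166) = 82.63 m.
ΔN = −sin φ cos λ·ΔX − sin φ sin λ·ΔY + cos φ·ΔZ = −(0.445589)(0.817185)(92) − (0.445589)(0.576375)(166) + (0.895238)(530) = 398.34 m.
Horizontal magnitude = √(ΔE² + ΔN²) = √(82.63² + 398.34²) = 406.82 m.

406.8 m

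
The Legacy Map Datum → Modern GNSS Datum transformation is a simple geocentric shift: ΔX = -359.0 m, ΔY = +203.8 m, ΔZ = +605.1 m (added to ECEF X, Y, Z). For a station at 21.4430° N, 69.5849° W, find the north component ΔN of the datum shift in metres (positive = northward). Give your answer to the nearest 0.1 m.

ΔN = 678.8 m

The local north axis is (−sin φ cos λ, −sin φ sin λ, cos φ), giving ΔN = 45.780 + 69.825 + 563.216 = 678.82 m.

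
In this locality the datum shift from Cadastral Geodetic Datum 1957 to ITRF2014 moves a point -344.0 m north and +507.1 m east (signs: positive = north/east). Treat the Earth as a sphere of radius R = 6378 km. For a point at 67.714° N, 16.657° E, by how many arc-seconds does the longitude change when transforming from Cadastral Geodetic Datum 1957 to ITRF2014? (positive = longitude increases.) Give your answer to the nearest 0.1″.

Δλ = 43.2″

At latitude 67.714°, cos φ = 0.379230.
One radian of longitude at latitude φ spans R cos φ, so Δλ = ΔE / (R cos φ) = 507.1 / (6378000 × 0.379230) = 2.0966e-04 rad = 43.245″.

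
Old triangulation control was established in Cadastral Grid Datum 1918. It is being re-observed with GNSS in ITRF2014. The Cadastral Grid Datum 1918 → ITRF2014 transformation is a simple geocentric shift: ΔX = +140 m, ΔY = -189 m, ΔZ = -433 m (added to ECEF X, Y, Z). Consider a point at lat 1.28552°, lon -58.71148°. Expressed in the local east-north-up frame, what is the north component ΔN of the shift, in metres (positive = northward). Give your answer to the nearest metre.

At φ = 1.28552°, λ = -58.71148°: sin φ = 0.022435, cos φ = 0.999748, sin λ = -0.854563, cos λ = 0.519348.
ΔN = −sin φ cos λ·ΔX − sin φ sin λ·ΔY + cos φ·ΔZ = −(0.022435)(0.519348)(140) − (0.022435)(-0.854563)(-189) + (0.999748)(-433) = -438.15 m.

ΔN = -438 m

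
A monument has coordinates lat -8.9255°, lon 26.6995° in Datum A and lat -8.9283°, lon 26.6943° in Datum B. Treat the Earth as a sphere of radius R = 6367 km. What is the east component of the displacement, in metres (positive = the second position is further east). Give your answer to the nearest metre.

ΔE = -571 m

Δφ = -8.9283° − -8.9255° = -0.0028°; Δλ = 26.6943° − 26.6995° = -0.0052°.
1° along a meridian = πR/180 = 111125 m.
ΔN = Δφ × 111125 = -311.2 m; ΔE = Δλ × 111125 × cos(-8.9255°) = -0.0052 × 111125 × 0.987891 = -570.9 m.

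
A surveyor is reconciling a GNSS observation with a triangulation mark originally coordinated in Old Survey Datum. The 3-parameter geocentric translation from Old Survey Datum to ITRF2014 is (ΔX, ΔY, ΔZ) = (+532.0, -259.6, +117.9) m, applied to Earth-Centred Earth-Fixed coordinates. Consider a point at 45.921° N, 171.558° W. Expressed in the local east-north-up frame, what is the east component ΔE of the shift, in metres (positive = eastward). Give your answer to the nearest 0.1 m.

The local east axis at (φ, λ) is (−sin λ, cos λ, 0), so ΔE = −sin(-171.558°)·532.0 + cos(-171.558°)·(-259.6) = 334.89 m.

ΔE = 334.9 m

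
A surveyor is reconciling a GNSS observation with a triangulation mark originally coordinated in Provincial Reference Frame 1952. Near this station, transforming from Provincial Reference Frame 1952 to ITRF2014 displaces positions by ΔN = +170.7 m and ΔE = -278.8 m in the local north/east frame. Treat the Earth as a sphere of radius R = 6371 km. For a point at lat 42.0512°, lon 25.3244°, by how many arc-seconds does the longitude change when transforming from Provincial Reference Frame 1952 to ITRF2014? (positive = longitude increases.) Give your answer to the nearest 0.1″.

At latitude 42.0512°, cos φ = 0.742547.
One radian of longitude at latitude φ spans R cos φ, so Δλ = ΔE / (R cos φ) = -278.8 / (6371000 × 0.742547) = -5.8933e-05 rad = -12.156″.

Δλ = -12.2″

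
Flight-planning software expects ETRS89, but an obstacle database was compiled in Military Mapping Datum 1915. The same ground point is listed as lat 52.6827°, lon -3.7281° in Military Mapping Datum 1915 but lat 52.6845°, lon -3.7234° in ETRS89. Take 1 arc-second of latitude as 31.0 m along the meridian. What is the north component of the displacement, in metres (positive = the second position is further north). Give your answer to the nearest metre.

Δφ = 52.6845° − 52.6827° = +0.0018°; Δλ = -3.7234° − -3.7281° = +0.0047°.
1° of latitude = 3600 × 31.00 = 111600 m.
ΔN = Δφ × 111600 = 200.9 m; ΔE = Δλ × 111600 × cos(52.6827°) = +0.0047 × 111600 × 0.606229 = 318.0 m.

ΔN = 201 m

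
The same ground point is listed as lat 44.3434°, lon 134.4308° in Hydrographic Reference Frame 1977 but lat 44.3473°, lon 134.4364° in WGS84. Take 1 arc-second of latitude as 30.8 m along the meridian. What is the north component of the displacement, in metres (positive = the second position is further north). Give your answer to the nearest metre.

Δφ = 44.3473° − 44.3434° = +0.0039°; Δλ = 134.4364° − 134.4308° = +0.0056°.
1° of latitude = 3600 × 30.80 = 110880 m.
ΔN = Δφ × 110880 = 432.4 m; ΔE = Δλ × 110880 × cos(44.3434°) = +0.0056 × 110880 × 0.715163 = 444.1 m.

ΔN = 432 m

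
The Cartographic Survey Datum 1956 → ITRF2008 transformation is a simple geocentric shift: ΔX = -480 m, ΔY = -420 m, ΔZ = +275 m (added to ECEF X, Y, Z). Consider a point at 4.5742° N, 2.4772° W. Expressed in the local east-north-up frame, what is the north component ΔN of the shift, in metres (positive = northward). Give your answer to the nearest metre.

ΔN = 311 m

The local north axis is (−sin φ cos λ, −sin φ sin λ, cos φ), giving ΔN = 38.244 − 1.448 + 274.124 = 310.92 m.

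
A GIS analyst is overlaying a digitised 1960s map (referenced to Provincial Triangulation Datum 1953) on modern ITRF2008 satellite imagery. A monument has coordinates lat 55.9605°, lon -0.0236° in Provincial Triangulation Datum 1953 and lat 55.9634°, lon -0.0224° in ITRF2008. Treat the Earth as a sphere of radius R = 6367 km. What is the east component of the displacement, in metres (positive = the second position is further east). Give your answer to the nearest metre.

Δφ = 55.9634° − 55.9605° = +0.0029°; Δλ = -0.0224° − -0.0236° = +0.0012°.
1° along a meridian = πR/180 = 111125 m.
ΔN = Δφ × 111125 = 322.3 m; ΔE = Δλ × 111125 × cos(55.9605°) = +0.0012 × 111125 × 0.559764 = 74.6 m.

ΔE = 75 m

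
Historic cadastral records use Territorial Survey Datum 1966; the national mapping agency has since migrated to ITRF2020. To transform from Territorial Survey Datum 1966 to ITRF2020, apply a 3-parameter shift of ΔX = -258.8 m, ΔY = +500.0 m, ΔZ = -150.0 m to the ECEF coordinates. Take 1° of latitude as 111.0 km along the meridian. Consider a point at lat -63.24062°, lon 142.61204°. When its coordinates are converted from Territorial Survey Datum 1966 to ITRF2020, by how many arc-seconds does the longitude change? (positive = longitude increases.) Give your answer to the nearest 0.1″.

Δλ = -17.3″

sin φ = -0.892905, cos φ = 0.450245, sin λ = 0.607209, cos λ = -0.794542.
East component: ΔE = −sin λ·ΔX + cos λ·ΔY = −(0.607209)(-258.8) + (-0.794542)(500.0) = -240.13 m.
1° of latitude spans 111000 m; at latitude φ, 1° of longitude spans that × cos φ = 49977.2 m, so Δλ = -240.13 / 49977.2 × 3600 = -17.297″.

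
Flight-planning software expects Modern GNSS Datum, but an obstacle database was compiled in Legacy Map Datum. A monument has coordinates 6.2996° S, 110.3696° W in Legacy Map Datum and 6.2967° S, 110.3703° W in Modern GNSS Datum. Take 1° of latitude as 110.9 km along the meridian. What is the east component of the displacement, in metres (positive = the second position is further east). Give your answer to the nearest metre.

Δφ = -6.2967° − -6.2996° = +0.0029°; Δλ = -110.3703° − -110.3696° = -0.0007°.
ΔN = Δφ × 110900 = 321.6 m; ΔE = Δλ × 110900 × cos(-6.2996°) = -0.0007 × 110900 × 0.993962 = -77.2 m.

ΔE = -77 m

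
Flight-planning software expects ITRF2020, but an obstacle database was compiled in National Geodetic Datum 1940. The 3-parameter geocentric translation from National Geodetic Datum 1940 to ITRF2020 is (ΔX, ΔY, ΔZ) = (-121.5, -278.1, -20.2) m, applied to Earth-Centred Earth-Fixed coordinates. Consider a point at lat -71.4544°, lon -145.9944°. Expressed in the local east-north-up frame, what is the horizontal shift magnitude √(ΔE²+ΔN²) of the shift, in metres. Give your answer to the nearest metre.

287 m

At φ = -71.4544°, λ = -145.9944°: sin φ = -0.948071, cos φ = 0.318059, sin λ = -0.559274, cos λ = -0.828983.
ΔE = −sin λ·ΔX + cos λ·ΔY = −(-0.559274)·(-121.5) + (-0.828983)·(-278.1) = 162.59 m.
ΔN = −sin φ cos λ·ΔX − sin φ sin λ·ΔY + cos φ·ΔZ = −(-0.948071)(-0.828983)(-121.5) − (-0.948071)(-0.559274)(-278.1) + (0.318059)(-20.2) = 236.52 m.
Horizontal magnitude = √(ΔE² + ΔN²) = √(162.59² + 236.52²) = 287.02 m.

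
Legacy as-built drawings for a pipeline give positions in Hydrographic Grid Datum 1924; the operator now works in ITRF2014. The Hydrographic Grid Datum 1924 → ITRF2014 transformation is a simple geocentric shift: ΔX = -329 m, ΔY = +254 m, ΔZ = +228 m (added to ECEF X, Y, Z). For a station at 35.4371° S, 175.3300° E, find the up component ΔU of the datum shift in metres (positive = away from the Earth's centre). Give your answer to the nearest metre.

ΔU = 152 m

At φ = -35.4371°, λ = 175.3300°: sin φ = -0.579809, cos φ = 0.814753, sin λ = 0.081417, cos λ = -0.996680.
ΔU = cos φ cos λ·ΔX + cos φ sin λ·ΔY + sin φ·ΔZ = (0.814753)(-0.996680)(-329) + (0.814753)(0.081417)(254) + (-0.579809)(228) = 151.82 m.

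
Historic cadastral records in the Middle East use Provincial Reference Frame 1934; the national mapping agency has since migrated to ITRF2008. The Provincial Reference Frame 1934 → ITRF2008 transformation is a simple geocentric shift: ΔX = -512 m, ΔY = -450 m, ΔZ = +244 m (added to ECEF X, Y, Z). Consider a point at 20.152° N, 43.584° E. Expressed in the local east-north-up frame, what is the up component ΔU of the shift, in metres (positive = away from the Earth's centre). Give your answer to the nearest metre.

ΔU = -555 m

At φ = 20.152°, λ = 43.584°: sin φ = 0.344512, cos φ = 0.938782, sin λ = 0.689417, cos λ = 0.724364.
ΔU = cos φ cos λ·ΔX + cos φ sin λ·ΔY + sin φ·ΔZ = (0.938782)(0.724364)(-512) + (0.938782)(0.689417)(-450) + (0.344512)(244) = -555.36 m.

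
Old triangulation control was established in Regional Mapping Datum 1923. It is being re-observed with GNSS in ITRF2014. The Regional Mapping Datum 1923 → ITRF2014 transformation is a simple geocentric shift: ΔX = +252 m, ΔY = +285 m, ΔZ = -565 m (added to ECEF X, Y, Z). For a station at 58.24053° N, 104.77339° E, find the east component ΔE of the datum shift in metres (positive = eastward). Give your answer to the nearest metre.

At φ = 58.24053°, λ = 104.77339°: sin φ = 0.850265, cos φ = 0.526354, sin λ = 0.966942, cos λ = -0.254997.
ΔE = −sin λ·ΔX + cos λ·ΔY = −(0.966942)·(252) + (-0.254997)·(285) = -316.34 m.

ΔE = -316 m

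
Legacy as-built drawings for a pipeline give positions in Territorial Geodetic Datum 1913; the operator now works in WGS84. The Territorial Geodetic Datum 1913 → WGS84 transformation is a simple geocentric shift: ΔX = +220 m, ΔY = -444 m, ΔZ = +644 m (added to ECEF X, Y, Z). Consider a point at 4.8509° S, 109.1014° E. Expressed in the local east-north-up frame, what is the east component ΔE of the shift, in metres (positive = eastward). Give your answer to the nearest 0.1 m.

ΔE = -62.6 m

The local east axis at (φ, λ) is (−sin λ, cos λ, 0), so ΔE = −sin(109.1014°)·220 + cos(109.1014°)·(-444) = -62.59 m.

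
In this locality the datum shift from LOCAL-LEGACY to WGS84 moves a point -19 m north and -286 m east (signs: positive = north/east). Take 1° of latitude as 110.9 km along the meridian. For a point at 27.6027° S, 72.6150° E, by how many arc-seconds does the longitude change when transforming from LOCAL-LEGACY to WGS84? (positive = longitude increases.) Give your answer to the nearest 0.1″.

At latitude -27.6027°, cos φ = 0.886182.
1° of longitude at this latitude = 110.9 × cos φ = 98.28 km, so Δλ = -286.0 / 98277.6 = -0.0029101° = -10.476″.

Δλ = -10.5″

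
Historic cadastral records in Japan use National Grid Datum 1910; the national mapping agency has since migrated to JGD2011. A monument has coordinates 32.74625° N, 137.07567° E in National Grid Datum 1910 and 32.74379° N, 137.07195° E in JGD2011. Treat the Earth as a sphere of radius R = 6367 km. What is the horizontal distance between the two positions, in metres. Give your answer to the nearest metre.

Δφ = 32.74379° − 32.74625° = -0.00246°; Δλ = 137.07195° − 137.07567° = -0.00372°.
1° along a meridian = πR/180 = 111125 m.
ΔN = Δφ × 111125 = -273.4 m; ΔE = Δλ × 111125 × cos(32.74625°) = -0.00372 × 111125 × 0.841074 = -347.7 m.
Distance = √(ΔE² + ΔN²) = √((-347.7)² + (-273.4)²) = 442.3 m.

442 m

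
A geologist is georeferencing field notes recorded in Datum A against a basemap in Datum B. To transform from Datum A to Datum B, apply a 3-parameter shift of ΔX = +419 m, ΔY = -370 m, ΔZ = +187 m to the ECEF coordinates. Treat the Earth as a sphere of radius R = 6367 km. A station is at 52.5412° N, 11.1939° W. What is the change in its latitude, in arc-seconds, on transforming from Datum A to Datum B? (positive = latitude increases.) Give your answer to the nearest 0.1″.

sin φ = 0.793791, cos φ = 0.608191, sin λ = -0.194130, cos λ = 0.980976.
North component: ΔN = −sin φ cos λ·ΔX − sin φ sin λ·ΔY + cos φ·ΔZ = −(0.793791)(0.980976)(419) − (0.793791)(-0.194130)(-370) + (0.608191)(187) = -269.56 m.
1° of latitude spans πR/180 = 111125 m, so Δφ = -269.56 / 111125 × 3600 = -8.733″.

Δφ = -8.7″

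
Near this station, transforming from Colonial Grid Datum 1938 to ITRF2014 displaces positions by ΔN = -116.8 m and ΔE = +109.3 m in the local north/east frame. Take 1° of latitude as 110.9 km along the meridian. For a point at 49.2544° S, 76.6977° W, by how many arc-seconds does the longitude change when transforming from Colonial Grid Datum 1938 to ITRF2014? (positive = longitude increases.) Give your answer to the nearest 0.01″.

At latitude -49.2544°, cos φ = 0.652702.
1° of longitude at this latitude = 110.9 × cos φ = 72.38 km, so Δλ = 109.3 / 72384.6 = 0.0015100° = 5.436″.

Δλ = 5.44″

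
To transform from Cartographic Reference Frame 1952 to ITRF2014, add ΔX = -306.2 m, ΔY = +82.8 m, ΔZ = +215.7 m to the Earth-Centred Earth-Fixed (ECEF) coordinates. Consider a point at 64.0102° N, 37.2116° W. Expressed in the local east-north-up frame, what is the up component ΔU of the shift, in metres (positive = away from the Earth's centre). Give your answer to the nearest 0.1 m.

At φ = 64.0102°, λ = -37.2116°: sin φ = 0.898872, cos φ = 0.438211, sin λ = -0.604760, cos λ = 0.796407.
ΔU = cos φ cos λ·ΔX + cos φ sin λ·ΔY + sin φ·ΔZ = (0.438211)(0.796407)(-306.2) + (0.438211)(-0.604760)(82.8) + (0.898872)(215.7) = 65.08 m.

ΔU = 65.1 m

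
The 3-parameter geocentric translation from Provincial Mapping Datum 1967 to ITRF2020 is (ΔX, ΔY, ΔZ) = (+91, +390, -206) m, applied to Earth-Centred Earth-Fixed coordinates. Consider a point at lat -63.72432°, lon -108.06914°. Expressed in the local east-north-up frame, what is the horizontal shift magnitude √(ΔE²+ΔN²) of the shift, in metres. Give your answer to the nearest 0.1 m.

450.3 m

At φ = -63.72432°, λ = -108.06914°: sin φ = -0.896674, cos φ = 0.442691, sin λ = -0.950683, cos λ = -0.310164.
ΔE = −sin λ·ΔX + cos λ·ΔY = −(-0.950683)·(91) + (-0.310164)·(390) = -34.45 m.
ΔN = −sin φ cos λ·ΔX − sin φ sin λ·ΔY + cos φ·ΔZ = −(-0.896674)(-0.310164)(91) − (-0.896674)(-0.950683)(390) + (0.442691)(-206) = -448.96 m.
Horizontal magnitude = √(ΔE² + ΔN²) = √((-34.45)² + (-448.96)²) = 450.28 m.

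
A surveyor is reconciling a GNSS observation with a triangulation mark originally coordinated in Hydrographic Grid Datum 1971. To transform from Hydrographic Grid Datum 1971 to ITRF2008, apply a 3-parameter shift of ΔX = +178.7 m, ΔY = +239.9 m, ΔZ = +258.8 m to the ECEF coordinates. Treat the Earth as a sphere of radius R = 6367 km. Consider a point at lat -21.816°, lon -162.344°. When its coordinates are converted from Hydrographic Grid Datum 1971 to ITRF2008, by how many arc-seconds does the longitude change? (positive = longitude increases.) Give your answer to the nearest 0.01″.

Δλ = -6.09″

sin φ = -0.371627, cos φ = 0.928382, sin λ = -0.303301, cos λ = -0.952895.
East component: ΔE = −sin λ·ΔX + cos λ·ΔY = −(-0.303301)(178.7) + (-0.952895)(239.9) = -174.40 m.
1° of latitude spans πR/180 = 111125 m; at latitude φ, 1° of longitude spans that × cos φ = 103166.6 m, so Δλ = -174.40 / 103166.6 × 3600 = -6.086″.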